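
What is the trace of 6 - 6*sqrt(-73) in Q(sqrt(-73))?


Tr(a + b*sqrt(d)) = (a + b*sqrt(d)) + (a - b*sqrt(d)) = 2a
= 2 * (6)
= 12

12


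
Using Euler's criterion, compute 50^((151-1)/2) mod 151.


p = 151 is prime and the exponent is (p-1)/2 = 75, so by Euler's criterion 50^75 = (50/151) = +1 or -1 mod 151.
Compute by square-and-multiply:
  75 = 64 + 8 + 2 + 1 (binary 1001011)
  Repeated squaring mod 151: 50^1 = 50, 50^2 = 84, 50^4 = 110, 50^8 = 20, 50^16 = 98, 50^32 = 91, 50^64 = 127
  50^75 = 50^64 * 50^8 * 50^2 * 50^1 = 127 * 20 * 84 * 50 mod 151
    127 * 20 = 2540 = 124 mod 151
    124 * 84 = 10416 = 148 mod 151
    148 * 50 = 7400 = 1 mod 151
  50^75 = 1 mod 151
Result 1: 50 is a quadratic residue mod 151.
50^75 mod 151 = 1

1


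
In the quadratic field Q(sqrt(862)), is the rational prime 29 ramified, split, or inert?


K = Q(sqrt(862)). Since d mod 4 = 2, disc(K) = 3448.
Check p | disc: 3448 mod 29 = 26.
p does not divide disc. Compute Legendre symbol (d/p):
21^((29-1)/2) mod 29 = -1
(d/p) = -1, so p is inert: (p) stays prime with e=1, f=2, g=1.
Therefore p is inert.

inert


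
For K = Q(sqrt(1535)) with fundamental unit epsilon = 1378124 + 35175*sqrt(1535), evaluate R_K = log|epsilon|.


epsilon = 1378124 + 35175*sqrt(1535)
= 2.7562e+06
R = ln(2.7562e+06)
= 14.8294

14.8294


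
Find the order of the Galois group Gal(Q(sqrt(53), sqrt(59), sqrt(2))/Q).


The 3 square roots of distinct primes are multiplicatively independent over Q,
so [K:Q] = 2^3 and Gal(K/Q) is isomorphic to (Z/2Z)^3.
|Gal| = 2^3 = 8

8


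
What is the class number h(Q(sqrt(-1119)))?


K = Q(sqrt(-1119)). d mod 4 = 1, so D = disc(K) = d = -1119
h(K) equals the number of primitive reduced positive-definite forms (a, b, c) = a*x^2 + b*x*y + c*y^2 with b^2 - 4ac = D,
where reduced means |b| <= a <= c, with b >= 0 whenever |b| = a or a = c, and primitive means gcd(a, b, c) = 1.
Reduced forces 3a^2 <= |D| = 1119, so 1 <= a <= 19; b must have the parity of D, and c = (b^2 - D)/(4a) must be an integer >= a.
Enumerate a = 1..19, b in [-a, a]:
  a=1: (1, 1, 280)  [1]
  a=2: (2, -1, 140), (2, 1, 140)  [2]
  a=3: (3, 3, 94)  [1]
  a=4: (4, -1, 70), (4, 1, 70)  [2]
  a=5: (5, -1, 56), (5, 1, 56)  [2]
  a=6: (6, -3, 47), (6, 3, 47)  [2]
  a=7: (7, -1, 40), (7, 1, 40)  [2]
  a=8: (8, -1, 35), (8, 1, 35)  [2]
  a=9: none
  a=10: (10, -9, 30), (10, -1, 28), (10, 1, 28), (10, 9, 30)  [4]
  a=11: (11, -5, 26), (11, 5, 26)  [2]
  a=12: (12, -9, 25), (12, 9, 25)  [2]
  a=13: (13, -5, 22), (13, 5, 22)  [2]
  a=14: (14, -13, 23), (14, -1, 20), (14, 1, 20), (14, 13, 23)  [4]
  a=15: (15, -9, 20), (15, 9, 20)  [2]
  a=16: (16, -15, 21), (16, 15, 21)  [2]
  a=17..19: none
Total reduced forms: 1 + 2 + 1 + 2 + 2 + 2 + 2 + 2 + 4 + 2 + 2 + 2 + 4 + 2 + 2 = 32
h = 32

32


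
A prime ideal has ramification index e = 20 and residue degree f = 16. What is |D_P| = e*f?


|D_P| = e * f
= 20 * 16
= 320

320


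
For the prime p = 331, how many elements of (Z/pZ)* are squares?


For prime p, the number of non-zero quadratic residues is (p-1)/2.
= (331-1)/2
= 165

165


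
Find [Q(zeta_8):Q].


The degree equals Euler's totient phi(8).
8 = 2^3
phi(8) = 4

4


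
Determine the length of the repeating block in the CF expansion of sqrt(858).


Run the CF algorithm for sqrt(858).
a_0 = floor(sqrt(858)) = 29; set m_0=0, q_0=1.
Recurrence: m' = q*a - m,  q' = (d - m'^2)/q,  a' = floor((a_0 + m')/q').
  step 1: m=29, q=17, a=3
  step 2: m=22, q=22, a=2
  step 3: m=22, q=17, a=3
  step 4: m=29, q=1, a=58
a_4 = 2*a_0 = 58, so the period closes here.
sqrt(858) = [29; 3, 2, 3, 58]
Period length = 4

4


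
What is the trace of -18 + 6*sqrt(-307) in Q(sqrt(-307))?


Tr(a + b*sqrt(d)) = (a + b*sqrt(d)) + (a - b*sqrt(d)) = 2a
= 2 * (-18)
= -36

-36


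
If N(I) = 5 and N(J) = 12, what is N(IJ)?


N(IJ) = N(I) * N(J)
= 5 * 12
= 60

60


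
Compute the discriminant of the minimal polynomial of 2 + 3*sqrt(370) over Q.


The element 2 + 3*sqrt(370) has minimal polynomial:
x^2 - 4*x - 3326
Discriminant = (-4)^2 - 4*(-3326)
= 16 + 13304
= 13320

13320


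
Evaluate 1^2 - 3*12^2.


x^2 - d*y^2
= 1^2 - 3*12^2
= 1 - 432
= -431

-431


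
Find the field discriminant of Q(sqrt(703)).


For K = Q(sqrt(d)) with d squarefree: disc(K) = d if d = 1 mod 4, and disc(K) = 4d if d = 2 or 3 mod 4.
Here d = 703, and d mod 4 = 3.
d = 3 mod 4, not 1 (O_K = Z[sqrt(d)]), so disc(K) = 4d = 4 * (703) = 2812

2812


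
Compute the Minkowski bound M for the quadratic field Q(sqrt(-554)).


d = -554, d mod 4 = 2, so disc(K) = 4d = -2216; |disc(K)| = 2216
Imaginary quadratic field, so n = 2, s = r2 = 1, r1 = 0
M = (n!/n^n) * (4/pi)^s * sqrt(|disc(K)|) = (2!/2^2) * (4/pi)^1 * sqrt(2216)
= 0.5 * 1.273240 * 47.074409
= 29.9685

29.9685


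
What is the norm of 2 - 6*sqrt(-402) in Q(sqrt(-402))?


N(a + b*sqrt(d)) = a^2 - d*b^2
= (2)^2 - (-402)*(-6)^2
= 4 + 14472
= 14476

14476


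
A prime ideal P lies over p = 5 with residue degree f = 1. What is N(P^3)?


N(P^a) = p^(a*f)
= 5^(3*1)
= 5^3
= 125

125


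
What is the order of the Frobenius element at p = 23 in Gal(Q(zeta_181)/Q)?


The Frobenius at p in Gal(Q(zeta_n)/Q) = (Z/nZ)* is the class of p, so its order is ord_181(23), the smallest k >= 1 with 23^k = 1 mod 181.
n = 181 = 181, phi(181) = 180; the order divides phi(n).
Divisors of 180: 1, 2, 3, 4, 5, 6, 9, 10, 12, 15, 18, 20, 30, 36, 45, 60, 90, 180
Repeated squaring mod 181: 23^1 = 23, 23^2 = 167, 23^4 = 15, 23^8 = 44, 23^16 = 126, 23^32 = 129, 23^64 = 170, 23^128 = 121
Test divisors in increasing order:
  k=1: 23^1 = 23 mod 181
  k=2: 23^2 = 167 mod 181
  k=3: 23^3 = 167 * 23 = 40 mod 181
  k=4: 23^4 = 15 mod 181
  k=5: 23^5 = 15 * 23 = 164 mod 181
  k=6: 23^6 = 15 * 167 = 152 mod 181
  k=9: 23^9 = 44 * 23 = 107 mod 181
  k=10: 23^10 = 44 * 167 = 108 mod 181
  k=12: 23^12 = 44 * 15 = 117 mod 181
  k=15: 23^15 = 44 * 15 * 167 * 23 = 155 mod 181
  k=18: 23^18 = 126 * 167 = 46 mod 181
  k=20: 23^20 = 126 * 15 = 80 mod 181
  k=30: 23^30 = 126 * 44 * 15 * 167 = 133 mod 181
  k=36: 23^36 = 129 * 15 = 125 mod 181
  k=45: 23^45 = 129 * 44 * 15 * 23 = 162 mod 181
  k=60: 23^60 = 129 * 126 * 44 * 15 = 132 mod 181
  k=90: 23^90 = 170 * 126 * 44 * 167 = 180 mod 181
  k=180: 23^180 = 121 * 129 * 126 * 15 = 1 mod 181  <- first divisor giving 1
Order = 180

180


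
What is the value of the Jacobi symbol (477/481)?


Compute (477/481) via quadratic reciprocity:
  reciprocity: (477/481) -> +(481/477)
  reduce: (4/477)
  pull out 2: (2/477) = -1  (since 477 mod 8 = 5)
  pull out 2: (2/477) = -1  (since 477 mod 8 = 5)
  (1/477) = 1
Product of signs = 1

1


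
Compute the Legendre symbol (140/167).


p = 167 is prime, so compute (140/167) with the reciprocity algorithm (Jacobi-symbol steps: pull out 2s via (2/n), flip via reciprocity, reduce):
  pull out 2: (2/167) = +1  (since 167 mod 8 = 7)
  pull out 2: (2/167) = +1  (since 167 mod 8 = 7)
  reciprocity: (35/167) -> -(167/35)
  reduce: (27/35)
  reciprocity: (27/35) -> -(35/27)
  reduce: (8/27)
  pull out 2: (2/27) = -1  (since 27 mod 8 = 3)
  pull out 2: (2/27) = -1  (since 27 mod 8 = 3)
  pull out 2: (2/27) = -1  (since 27 mod 8 = 3)
  (1/27) = 1
Product of signs = -1
(140/167) = -1

-1


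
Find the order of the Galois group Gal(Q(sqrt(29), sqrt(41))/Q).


The 2 square roots of distinct primes are multiplicatively independent over Q,
so [K:Q] = 2^2 and Gal(K/Q) is isomorphic to (Z/2Z)^2.
|Gal| = 2^2 = 4

4


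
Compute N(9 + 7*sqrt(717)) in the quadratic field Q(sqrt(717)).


N(a + b*sqrt(d)) = a^2 - d*b^2
= (9)^2 - (717)*(7)^2
= 81 - 35133
= -35052

-35052


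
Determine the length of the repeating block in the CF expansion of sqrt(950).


Run the CF algorithm for sqrt(950).
a_0 = floor(sqrt(950)) = 30; set m_0=0, q_0=1.
Recurrence: m' = q*a - m,  q' = (d - m'^2)/q,  a' = floor((a_0 + m')/q').
  step 1: m=30, q=50, a=1
  step 2: m=20, q=11, a=4
  step 3: m=24, q=34, a=1
  step 4: m=10, q=25, a=1
  step 5: m=15, q=29, a=1
  step 6: m=14, q=26, a=1
  step 7: m=12, q=31, a=1
  step 8: m=19, q=19, a=2
  step 9: m=19, q=31, a=1
  step 10: m=12, q=26, a=1
  step 11: m=14, q=29, a=1
  step 12: m=15, q=25, a=1
  step 13: m=10, q=34, a=1
  step 14: m=24, q=11, a=4
  step 15: m=20, q=50, a=1
  step 16: m=30, q=1, a=60
a_16 = 2*a_0 = 60, so the period closes here.
sqrt(950) = [30; 1, 4, 1, 1, 1, 1, 1, 2, 1, 1, 1, 1, 1, 4, 1, 60]
Period length = 16

16


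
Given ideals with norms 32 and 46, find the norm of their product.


N(IJ) = N(I) * N(J)
= 32 * 46
= 1472

1472


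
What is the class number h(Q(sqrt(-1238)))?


K = Q(sqrt(-1238)). d mod 4 = 2, so D = disc(K) = 4d = -4952
h(K) equals the number of primitive reduced positive-definite forms (a, b, c) = a*x^2 + b*x*y + c*y^2 with b^2 - 4ac = D,
where reduced means |b| <= a <= c, with b >= 0 whenever |b| = a or a = c, and primitive means gcd(a, b, c) = 1.
Reduced forces 3a^2 <= |D| = 4952, so 1 <= a <= 40; b must have the parity of D, and c = (b^2 - D)/(4a) must be an integer >= a.
Enumerate a = 1..40, b in [-a, a]:
  a=1: (1, 0, 1238)  [1]
  a=2: (2, 0, 619)  [1]
  a=3: (3, -2, 413), (3, 2, 413)  [2]
  a=4..5: none
  a=6: (6, -4, 207), (6, 4, 207)  [2]
  a=7: (7, -2, 177), (7, 2, 177)  [2]
  a=8: none
  a=9: (9, -4, 138), (9, 4, 138)  [2]
  a=10: none
  a=11: (11, -8, 114), (11, 8, 114)  [2]
  a=12: none
  a=13: (13, -12, 98), (13, 12, 98)  [2]
  a=14: (14, -12, 91), (14, 12, 91)  [2]
  a=15..17: none
  a=18: (18, -4, 69), (18, 4, 69)  [2]
  a=19: (19, -8, 66), (19, 8, 66)  [2]
  a=20: none
  a=21: (21, -16, 62), (21, -2, 59), (21, 2, 59), (21, 16, 62)  [4]
  a=22: (22, -8, 57), (22, 8, 57)  [2]
  a=23: (23, -4, 54), (23, 4, 54)  [2]
  a=24..25: none
  a=26: (26, -12, 49), (26, 12, 49)  [2]
  a=27: (27, -4, 46), (27, 4, 46)  [2]
  a=28: none
  a=29: (29, -6, 43), (29, 6, 43)  [2]
  a=30: none
  a=31: (31, -16, 42), (31, 16, 42)  [2]
  a=32: none
  a=33: (33, -14, 39), (33, -8, 38), (33, 8, 38), (33, 14, 39)  [4]
  a=34..38: none
  a=39: (39, -38, 41), (39, 38, 41)  [2]
  a=40: none
Total reduced forms: 1 + 1 + 2 + 2 + 2 + 2 + 2 + 2 + 2 + 2 + 2 + 4 + 2 + 2 + 2 + 2 + 2 + 2 + 4 + 2 = 42
h = 42

42


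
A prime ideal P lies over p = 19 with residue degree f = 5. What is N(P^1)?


N(P^a) = p^(a*f)
= 19^(1*5)
= 19^5
= 2476099

2476099


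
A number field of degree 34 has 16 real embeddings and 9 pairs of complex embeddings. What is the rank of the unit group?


By Dirichlet's unit theorem:
rank = r1 + r2 - 1
= 16 + 9 - 1
= 24

24


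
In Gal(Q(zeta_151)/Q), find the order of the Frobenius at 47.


The Frobenius at p in Gal(Q(zeta_n)/Q) = (Z/nZ)* is the class of p, so its order is ord_151(47), the smallest k >= 1 with 47^k = 1 mod 151.
n = 151 = 151, phi(151) = 150; the order divides phi(n).
Divisors of 150: 1, 2, 3, 5, 6, 10, 15, 25, 30, 50, 75, 150
Repeated squaring mod 151: 47^1 = 47, 47^2 = 95, 47^4 = 116, 47^8 = 17, 47^16 = 138, 47^32 = 18, 47^64 = 22, 47^128 = 31
Test divisors in increasing order:
  k=1: 47^1 = 47 mod 151
  k=2: 47^2 = 95 mod 151
  k=3: 47^3 = 95 * 47 = 86 mod 151
  k=5: 47^5 = 116 * 47 = 16 mod 151
  k=6: 47^6 = 116 * 95 = 148 mod 151
  k=10: 47^10 = 17 * 95 = 105 mod 151
  k=15: 47^15 = 17 * 116 * 95 * 47 = 19 mod 151
  k=25: 47^25 = 138 * 17 * 47 = 32 mod 151
  k=30: 47^30 = 138 * 17 * 116 * 95 = 59 mod 151
  k=50: 47^50 = 18 * 138 * 95 = 118 mod 151
  k=75: 47^75 = 22 * 17 * 95 * 47 = 1 mod 151  <- first divisor giving 1
Order = 75

75


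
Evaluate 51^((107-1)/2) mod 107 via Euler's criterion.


p = 107 is prime and the exponent is (p-1)/2 = 53, so by Euler's criterion 51^53 = (51/107) = +1 or -1 mod 107.
Compute by square-and-multiply:
  53 = 32 + 16 + 4 + 1 (binary 110101)
  Repeated squaring mod 107: 51^1 = 51, 51^2 = 33, 51^4 = 19, 51^8 = 40, 51^16 = 102, 51^32 = 25
  51^53 = 51^32 * 51^16 * 51^4 * 51^1 = 25 * 102 * 19 * 51 mod 107
    25 * 102 = 2550 = 89 mod 107
    89 * 19 = 1691 = 86 mod 107
    86 * 51 = 4386 = 106 mod 107
  51^53 = 106 mod 107
Result 106 = p - 1 = -1 mod 107: 51 is a quadratic non-residue mod 107. As a residue in [0, p-1] the value is 106.
51^53 mod 107 = 106

106


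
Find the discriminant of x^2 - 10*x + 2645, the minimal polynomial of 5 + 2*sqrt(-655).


The element 5 + 2*sqrt(-655) has minimal polynomial:
x^2 - 10*x + 2645
Discriminant = (-10)^2 - 4*(2645)
= 100 - 10580
= -10480

-10480


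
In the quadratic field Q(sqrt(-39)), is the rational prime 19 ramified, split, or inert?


K = Q(sqrt(-39)). Since d mod 4 = 1, disc(K) = -39.
Check p | disc: -39 mod 19 = 18.
p does not divide disc. Compute Legendre symbol (d/p):
18^((19-1)/2) mod 19 = -1
(d/p) = -1, so p is inert: (p) stays prime with e=1, f=2, g=1.
Therefore p is inert.

inert


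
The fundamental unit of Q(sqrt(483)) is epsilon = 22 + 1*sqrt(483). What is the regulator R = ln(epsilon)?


epsilon = 22 + 1*sqrt(483)
= 43.9773
R = ln(43.9773)
= 3.7837

3.7837


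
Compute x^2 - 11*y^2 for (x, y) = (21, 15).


x^2 - d*y^2
= 21^2 - 11*15^2
= 441 - 2475
= -2034

-2034


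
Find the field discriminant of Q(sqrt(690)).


For K = Q(sqrt(d)) with d squarefree: disc(K) = d if d = 1 mod 4, and disc(K) = 4d if d = 2 or 3 mod 4.
Here d = 690, and d mod 4 = 2.
d = 2 mod 4, not 1 (O_K = Z[sqrt(d)]), so disc(K) = 4d = 4 * (690) = 2760

2760


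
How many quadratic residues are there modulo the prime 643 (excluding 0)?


For prime p, the number of non-zero quadratic residues is (p-1)/2.
= (643-1)/2
= 321

321


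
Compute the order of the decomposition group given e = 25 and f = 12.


|D_P| = e * f
= 25 * 12
= 300

300


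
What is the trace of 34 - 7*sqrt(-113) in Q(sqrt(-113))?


Tr(a + b*sqrt(d)) = (a + b*sqrt(d)) + (a - b*sqrt(d)) = 2a
= 2 * (34)
= 68

68


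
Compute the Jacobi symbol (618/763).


Compute (618/763) via quadratic reciprocity:
  pull out 2: (2/763) = -1  (since 763 mod 8 = 3)
  reciprocity: (309/763) -> +(763/309)
  reduce: (145/309)
  reciprocity: (145/309) -> +(309/145)
  reduce: (19/145)
  reciprocity: (19/145) -> +(145/19)
  reduce: (12/19)
  pull out 2: (2/19) = -1  (since 19 mod 8 = 3)
  pull out 2: (2/19) = -1  (since 19 mod 8 = 3)
  reciprocity: (3/19) -> -(19/3)
  reduce: (1/3)
  (1/3) = 1
Product of signs = 1

1


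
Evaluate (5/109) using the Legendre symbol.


p = 109 is prime, so compute (5/109) with the reciprocity algorithm (Jacobi-symbol steps: pull out 2s via (2/n), flip via reciprocity, reduce):
  reciprocity: (5/109) -> +(109/5)
  reduce: (4/5)
  pull out 2: (2/5) = -1  (since 5 mod 8 = 5)
  pull out 2: (2/5) = -1  (since 5 mod 8 = 5)
  (1/5) = 1
Product of signs = 1
(5/109) = 1

1


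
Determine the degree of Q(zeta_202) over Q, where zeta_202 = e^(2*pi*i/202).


The degree equals Euler's totient phi(202).
202 = 2 * 101
phi(202) = 100

100


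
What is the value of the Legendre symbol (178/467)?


p = 467 is prime, so compute (178/467) with the reciprocity algorithm (Jacobi-symbol steps: pull out 2s via (2/n), flip via reciprocity, reduce):
  pull out 2: (2/467) = -1  (since 467 mod 8 = 3)
  reciprocity: (89/467) -> +(467/89)
  reduce: (22/89)
  pull out 2: (2/89) = +1  (since 89 mod 8 = 1)
  reciprocity: (11/89) -> +(89/11)
  reduce: (1/11)
  (1/11) = 1
Product of signs = -1
(178/467) = -1

-1


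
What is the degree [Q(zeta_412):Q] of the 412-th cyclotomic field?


The degree equals Euler's totient phi(412).
412 = 2^2 * 103
phi(412) = 204

204


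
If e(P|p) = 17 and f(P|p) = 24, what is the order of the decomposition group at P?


|D_P| = e * f
= 17 * 24
= 408

408


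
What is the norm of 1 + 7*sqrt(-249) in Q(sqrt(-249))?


N(a + b*sqrt(d)) = a^2 - d*b^2
= (1)^2 - (-249)*(7)^2
= 1 + 12201
= 12202

12202


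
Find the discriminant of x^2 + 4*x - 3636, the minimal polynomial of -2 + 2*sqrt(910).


The element -2 + 2*sqrt(910) has minimal polynomial:
x^2 + 4*x - 3636
Discriminant = (4)^2 - 4*(-3636)
= 16 + 14544
= 14560

14560


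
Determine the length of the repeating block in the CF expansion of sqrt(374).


Run the CF algorithm for sqrt(374).
a_0 = floor(sqrt(374)) = 19; set m_0=0, q_0=1.
Recurrence: m' = q*a - m,  q' = (d - m'^2)/q,  a' = floor((a_0 + m')/q').
  step 1: m=19, q=13, a=2
  step 2: m=7, q=25, a=1
  step 3: m=18, q=2, a=18
  step 4: m=18, q=25, a=1
  step 5: m=7, q=13, a=2
  step 6: m=19, q=1, a=38
a_6 = 2*a_0 = 38, so the period closes here.
sqrt(374) = [19; 2, 1, 18, 1, 2, 38]
Period length = 6

6


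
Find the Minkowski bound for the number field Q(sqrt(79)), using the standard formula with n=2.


d = 79, d mod 4 = 3, so disc(K) = 4d = 316; |disc(K)| = 316
Real quadratic field, so n = 2, s = r2 = 0, r1 = 2
M = (n!/n^n) * (4/pi)^s * sqrt(|disc(K)|) = (2!/2^2) * (4/pi)^0 * sqrt(316)
= 0.5 * 1.000000 * 17.776389
= 8.8882

8.8882


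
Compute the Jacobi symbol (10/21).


Compute (10/21) via quadratic reciprocity:
  pull out 2: (2/21) = -1  (since 21 mod 8 = 5)
  reciprocity: (5/21) -> +(21/5)
  reduce: (1/5)
  (1/5) = 1
Product of signs = -1

-1


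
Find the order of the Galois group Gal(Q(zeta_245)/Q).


|Gal(Q(zeta_245)/Q)| = phi(245)
= 168

168


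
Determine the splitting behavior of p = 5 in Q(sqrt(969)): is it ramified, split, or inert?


K = Q(sqrt(969)). Since d mod 4 = 1, disc(K) = 969.
Check p | disc: 969 mod 5 = 4.
p does not divide disc. Compute Legendre symbol (d/p):
4^((5-1)/2) mod 5 = 1
(d/p) = 1, so p splits: (p) = P*P' with e=1, f=1, g=2.
Therefore p is split.

split


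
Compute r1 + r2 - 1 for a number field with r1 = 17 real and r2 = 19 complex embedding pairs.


By Dirichlet's unit theorem:
rank = r1 + r2 - 1
= 17 + 19 - 1
= 35

35


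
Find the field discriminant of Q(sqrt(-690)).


For K = Q(sqrt(d)) with d squarefree: disc(K) = d if d = 1 mod 4, and disc(K) = 4d if d = 2 or 3 mod 4.
Here d = -690, and d mod 4 = 2.
d = 2 mod 4, not 1 (O_K = Z[sqrt(d)]), so disc(K) = 4d = 4 * (-690) = -2760

-2760


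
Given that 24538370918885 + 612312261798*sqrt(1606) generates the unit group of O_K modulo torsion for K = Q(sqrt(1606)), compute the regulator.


epsilon = 24538370918885 + 612312261798*sqrt(1606)
= 4.9077e+13
R = ln(4.9077e+13)
= 31.5244

31.5244


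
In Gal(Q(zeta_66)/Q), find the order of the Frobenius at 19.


The Frobenius at p in Gal(Q(zeta_n)/Q) = (Z/nZ)* is the class of p, so its order is ord_66(19), the smallest k >= 1 with 19^k = 1 mod 66.
n = 66 = 2 * 3 * 11, phi(66) = 20; the order divides phi(n).
Divisors of 20: 1, 2, 4, 5, 10, 20
Repeated squaring mod 66: 19^1 = 19, 19^2 = 31, 19^4 = 37, 19^8 = 49, 19^16 = 25
Test divisors in increasing order:
  k=1: 19^1 = 19 mod 66
  k=2: 19^2 = 31 mod 66
  k=4: 19^4 = 37 mod 66
  k=5: 19^5 = 37 * 19 = 43 mod 66
  k=10: 19^10 = 49 * 31 = 1 mod 66  <- first divisor giving 1
Order = 10

10


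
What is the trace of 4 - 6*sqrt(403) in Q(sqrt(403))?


Tr(a + b*sqrt(d)) = (a + b*sqrt(d)) + (a - b*sqrt(d)) = 2a
= 2 * (4)
= 8

8


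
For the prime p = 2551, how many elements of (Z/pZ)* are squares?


For prime p, the number of non-zero quadratic residues is (p-1)/2.
= (2551-1)/2
= 1275

1275


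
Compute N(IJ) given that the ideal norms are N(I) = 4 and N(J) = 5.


N(IJ) = N(I) * N(J)
= 4 * 5
= 20

20


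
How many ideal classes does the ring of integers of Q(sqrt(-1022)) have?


K = Q(sqrt(-1022)). d mod 4 = 2, so D = disc(K) = 4d = -4088
h(K) equals the number of primitive reduced positive-definite forms (a, b, c) = a*x^2 + b*x*y + c*y^2 with b^2 - 4ac = D,
where reduced means |b| <= a <= c, with b >= 0 whenever |b| = a or a = c, and primitive means gcd(a, b, c) = 1.
Reduced forces 3a^2 <= |D| = 4088, so 1 <= a <= 36; b must have the parity of D, and c = (b^2 - D)/(4a) must be an integer >= a.
Enumerate a = 1..36, b in [-a, a]:
  a=1: (1, 0, 1022)  [1]
  a=2: (2, 0, 511)  [1]
  a=3: (3, -2, 341), (3, 2, 341)  [2]
  a=4..5: none
  a=6: (6, -4, 171), (6, 4, 171)  [2]
  a=7: (7, 0, 146)  [1]
  a=8: none
  a=9: (9, -4, 114), (9, 4, 114)  [2]
  a=10: none
  a=11: (11, -2, 93), (11, 2, 93)  [2]
  a=12..13: none
  a=14: (14, 0, 73)  [1]
  a=15..16: none
  a=17: (17, -14, 63), (17, 14, 63)  [2]
  a=18: (18, -4, 57), (18, 4, 57)  [2]
  a=19: (19, -4, 54), (19, 4, 54)  [2]
  a=20: none
  a=21: (21, -14, 51), (21, 14, 51)  [2]
  a=22: (22, -20, 51), (22, 20, 51)  [2]
  a=23: (23, -12, 46), (23, 12, 46)  [2]
  a=24..26: none
  a=27: (27, -4, 38), (27, 4, 38)  [2]
  a=28: none
  a=29: (29, -28, 42), (29, 28, 42)  [2]
  a=30: none
  a=31: (31, -2, 33), (31, 2, 33)  [2]
  a=32: none
  a=33: (33, -20, 34), (33, 20, 34)  [2]
  a=34..36: none
Total reduced forms: 1 + 1 + 2 + 2 + 1 + 2 + 2 + 1 + 2 + 2 + 2 + 2 + 2 + 2 + 2 + 2 + 2 + 2 = 32
h = 32

32


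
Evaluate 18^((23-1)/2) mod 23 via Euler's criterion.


p = 23 is prime and the exponent is (p-1)/2 = 11, so by Euler's criterion 18^11 = (18/23) = +1 or -1 mod 23.
Compute by square-and-multiply:
  11 = 8 + 2 + 1 (binary 1011)
  Repeated squaring mod 23: 18^1 = 18, 18^2 = 2, 18^4 = 4, 18^8 = 16
  18^11 = 18^8 * 18^2 * 18^1 = 16 * 2 * 18 mod 23
    16 * 2 = 32 = 9 mod 23
    9 * 18 = 162 = 1 mod 23
  18^11 = 1 mod 23
Result 1: 18 is a quadratic residue mod 23.
18^11 mod 23 = 1

1


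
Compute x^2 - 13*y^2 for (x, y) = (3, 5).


x^2 - d*y^2
= 3^2 - 13*5^2
= 9 - 325
= -316

-316


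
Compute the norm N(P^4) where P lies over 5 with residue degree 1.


N(P^a) = p^(a*f)
= 5^(4*1)
= 5^4
= 625

625


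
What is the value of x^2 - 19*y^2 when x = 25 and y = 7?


x^2 - d*y^2
= 25^2 - 19*7^2
= 625 - 931
= -306

-306


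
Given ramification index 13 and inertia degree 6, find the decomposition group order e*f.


|D_P| = e * f
= 13 * 6
= 78

78


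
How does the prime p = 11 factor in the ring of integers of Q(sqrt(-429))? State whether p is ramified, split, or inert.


K = Q(sqrt(-429)). Since d mod 4 = 3, disc(K) = -1716.
Check p | disc: -1716 mod 11 = 0.
p divides disc, so p ramifies: (p) = P^2 with e=2, f=1, g=1.
Therefore p is ramified.

ramified


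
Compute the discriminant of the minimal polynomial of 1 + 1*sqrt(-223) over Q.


The element 1 + 1*sqrt(-223) has minimal polynomial:
x^2 - 2*x + 224
Discriminant = (-2)^2 - 4*(224)
= 4 - 896
= -892

-892


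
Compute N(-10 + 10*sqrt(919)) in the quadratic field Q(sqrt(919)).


N(a + b*sqrt(d)) = a^2 - d*b^2
= (-10)^2 - (919)*(10)^2
= 100 - 91900
= -91800

-91800


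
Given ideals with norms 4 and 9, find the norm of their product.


N(IJ) = N(I) * N(J)
= 4 * 9
= 36

36


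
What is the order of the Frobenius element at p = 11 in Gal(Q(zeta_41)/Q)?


The Frobenius at p in Gal(Q(zeta_n)/Q) = (Z/nZ)* is the class of p, so its order is ord_41(11), the smallest k >= 1 with 11^k = 1 mod 41.
n = 41 = 41, phi(41) = 40; the order divides phi(n).
Divisors of 40: 1, 2, 4, 5, 8, 10, 20, 40
Repeated squaring mod 41: 11^1 = 11, 11^2 = 39, 11^4 = 4, 11^8 = 16, 11^16 = 10, 11^32 = 18
Test divisors in increasing order:
  k=1: 11^1 = 11 mod 41
  k=2: 11^2 = 39 mod 41
  k=4: 11^4 = 4 mod 41
  k=5: 11^5 = 4 * 11 = 3 mod 41
  k=8: 11^8 = 16 mod 41
  k=10: 11^10 = 16 * 39 = 9 mod 41
  k=20: 11^20 = 10 * 4 = 40 mod 41
  k=40: 11^40 = 18 * 16 = 1 mod 41  <- first divisor giving 1
Order = 40

40


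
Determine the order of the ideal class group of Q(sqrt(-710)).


K = Q(sqrt(-710)). d mod 4 = 2, so D = disc(K) = 4d = -2840
h(K) equals the number of primitive reduced positive-definite forms (a, b, c) = a*x^2 + b*x*y + c*y^2 with b^2 - 4ac = D,
where reduced means |b| <= a <= c, with b >= 0 whenever |b| = a or a = c, and primitive means gcd(a, b, c) = 1.
Reduced forces 3a^2 <= |D| = 2840, so 1 <= a <= 30; b must have the parity of D, and c = (b^2 - D)/(4a) must be an integer >= a.
Enumerate a = 1..30, b in [-a, a]:
  a=1: (1, 0, 710)  [1]
  a=2: (2, 0, 355)  [1]
  a=3: (3, -2, 237), (3, 2, 237)  [2]
  a=4: none
  a=5: (5, 0, 142)  [1]
  a=6: (6, -4, 119), (6, 4, 119)  [2]
  a=7: (7, -4, 102), (7, 4, 102)  [2]
  a=8: none
  a=9: (9, -2, 79), (9, 2, 79)  [2]
  a=10: (10, 0, 71)  [1]
  a=11: (11, -8, 66), (11, 8, 66)  [2]
  a=12..13: none
  a=14: (14, -4, 51), (14, 4, 51)  [2]
  a=15: (15, -10, 49), (15, 10, 49)  [2]
  a=16: none
  a=17: (17, -4, 42), (17, 4, 42)  [2]
  a=18: (18, -16, 43), (18, 16, 43)  [2]
  a=19..20: none
  a=21: (21, -10, 35), (21, -4, 34), (21, 4, 34), (21, 10, 35)  [4]
  a=22: (22, -8, 33), (22, 8, 33)  [2]
  a=23: (23, -14, 33), (23, 14, 33)  [2]
  a=24..26: none
  a=27: (27, -20, 30), (27, 20, 30)  [2]
  a=28..30: none
Total reduced forms: 1 + 1 + 2 + 1 + 2 + 2 + 2 + 1 + 2 + 2 + 2 + 2 + 2 + 4 + 2 + 2 + 2 = 32
h = 32

32


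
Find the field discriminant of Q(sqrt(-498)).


For K = Q(sqrt(d)) with d squarefree: disc(K) = d if d = 1 mod 4, and disc(K) = 4d if d = 2 or 3 mod 4.
Here d = -498, and d mod 4 = 2.
d = 2 mod 4, not 1 (O_K = Z[sqrt(d)]), so disc(K) = 4d = 4 * (-498) = -1992

-1992


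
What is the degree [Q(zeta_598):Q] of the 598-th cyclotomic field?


The degree equals Euler's totient phi(598).
598 = 2 * 13 * 23
phi(598) = 264

264


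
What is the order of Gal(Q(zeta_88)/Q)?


|Gal(Q(zeta_88)/Q)| = phi(88)
= 40

40


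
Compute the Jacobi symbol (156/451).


Compute (156/451) via quadratic reciprocity:
  pull out 2: (2/451) = -1  (since 451 mod 8 = 3)
  pull out 2: (2/451) = -1  (since 451 mod 8 = 3)
  reciprocity: (39/451) -> -(451/39)
  reduce: (22/39)
  pull out 2: (2/39) = +1  (since 39 mod 8 = 7)
  reciprocity: (11/39) -> -(39/11)
  reduce: (6/11)
  pull out 2: (2/11) = -1  (since 11 mod 8 = 3)
  reciprocity: (3/11) -> -(11/3)
  reduce: (2/3)
  pull out 2: (2/3) = -1  (since 3 mod 8 = 3)
  (1/3) = 1
Product of signs = -1

-1


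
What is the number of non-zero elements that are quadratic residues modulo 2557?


For prime p, the number of non-zero quadratic residues is (p-1)/2.
= (2557-1)/2
= 1278

1278


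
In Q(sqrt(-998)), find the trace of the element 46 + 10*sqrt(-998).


Tr(a + b*sqrt(d)) = (a + b*sqrt(d)) + (a - b*sqrt(d)) = 2a
= 2 * (46)
= 92

92


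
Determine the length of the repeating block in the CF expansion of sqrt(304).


Run the CF algorithm for sqrt(304).
a_0 = floor(sqrt(304)) = 17; set m_0=0, q_0=1.
Recurrence: m' = q*a - m,  q' = (d - m'^2)/q,  a' = floor((a_0 + m')/q').
  step 1: m=17, q=15, a=2
  step 2: m=13, q=9, a=3
  step 3: m=14, q=12, a=2
  step 4: m=10, q=17, a=1
  step 5: m=7, q=15, a=1
  step 6: m=8, q=16, a=1
  step 7: m=8, q=15, a=1
  step 8: m=7, q=17, a=1
  step 9: m=10, q=12, a=2
  step 10: m=14, q=9, a=3
  step 11: m=13, q=15, a=2
  step 12: m=17, q=1, a=34
a_12 = 2*a_0 = 34, so the period closes here.
sqrt(304) = [17; 2, 3, 2, 1, 1, 1, 1, 1, 2, 3, 2, 34]
Period length = 12

12


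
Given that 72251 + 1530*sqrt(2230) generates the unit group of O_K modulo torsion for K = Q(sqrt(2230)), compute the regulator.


epsilon = 72251 + 1530*sqrt(2230)
= 144502.0000
R = ln(144502.0000)
= 11.8810

11.8810


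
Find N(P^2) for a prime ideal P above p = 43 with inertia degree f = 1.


N(P^a) = p^(a*f)
= 43^(2*1)
= 43^2
= 1849

1849


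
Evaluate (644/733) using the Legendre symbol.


p = 733 is prime, so compute (644/733) with the reciprocity algorithm (Jacobi-symbol steps: pull out 2s via (2/n), flip via reciprocity, reduce):
  pull out 2: (2/733) = -1  (since 733 mod 8 = 5)
  pull out 2: (2/733) = -1  (since 733 mod 8 = 5)
  reciprocity: (161/733) -> +(733/161)
  reduce: (89/161)
  reciprocity: (89/161) -> +(161/89)
  reduce: (72/89)
  pull out 2: (2/89) = +1  (since 89 mod 8 = 1)
  pull out 2: (2/89) = +1  (since 89 mod 8 = 1)
  pull out 2: (2/89) = +1  (since 89 mod 8 = 1)
  reciprocity: (9/89) -> +(89/9)
  reduce: (8/9)
  pull out 2: (2/9) = +1  (since 9 mod 8 = 1)
  pull out 2: (2/9) = +1  (since 9 mod 8 = 1)
  pull out 2: (2/9) = +1  (since 9 mod 8 = 1)
  (1/9) = 1
Product of signs = 1
(644/733) = 1

1


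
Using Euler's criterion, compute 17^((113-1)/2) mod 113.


p = 113 is prime and the exponent is (p-1)/2 = 56, so by Euler's criterion 17^56 = (17/113) = +1 or -1 mod 113.
Compute by square-and-multiply:
  56 = 32 + 16 + 8 (binary 111000)
  Repeated squaring mod 113: 17^1 = 17, 17^2 = 63, 17^4 = 14, 17^8 = 83, 17^16 = 109, 17^32 = 16
  17^56 = 17^32 * 17^16 * 17^8 = 16 * 109 * 83 mod 113
    16 * 109 = 1744 = 49 mod 113
    49 * 83 = 4067 = 112 mod 113
  17^56 = 112 mod 113
Result 112 = p - 1 = -1 mod 113: 17 is a quadratic non-residue mod 113. As a residue in [0, p-1] the value is 112.
17^56 mod 113 = 112

112


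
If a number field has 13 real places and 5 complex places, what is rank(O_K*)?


By Dirichlet's unit theorem:
rank = r1 + r2 - 1
= 13 + 5 - 1
= 17

17


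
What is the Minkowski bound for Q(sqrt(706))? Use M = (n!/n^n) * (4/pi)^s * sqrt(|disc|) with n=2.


d = 706, d mod 4 = 2, so disc(K) = 4d = 2824; |disc(K)| = 2824
Real quadratic field, so n = 2, s = r2 = 0, r1 = 2
M = (n!/n^n) * (4/pi)^s * sqrt(|disc(K)|) = (2!/2^2) * (4/pi)^0 * sqrt(2824)
= 0.5 * 1.000000 * 53.141321
= 26.5707

26.5707


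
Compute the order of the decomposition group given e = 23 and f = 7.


|D_P| = e * f
= 23 * 7
= 161

161


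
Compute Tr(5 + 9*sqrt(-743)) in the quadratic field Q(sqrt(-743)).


Tr(a + b*sqrt(d)) = (a + b*sqrt(d)) + (a - b*sqrt(d)) = 2a
= 2 * (5)
= 10

10


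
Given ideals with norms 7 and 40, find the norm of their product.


N(IJ) = N(I) * N(J)
= 7 * 40
= 280

280


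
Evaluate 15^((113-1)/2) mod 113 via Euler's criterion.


p = 113 is prime and the exponent is (p-1)/2 = 56, so by Euler's criterion 15^56 = (15/113) = +1 or -1 mod 113.
Compute by square-and-multiply:
  56 = 32 + 16 + 8 (binary 111000)
  Repeated squaring mod 113: 15^1 = 15, 15^2 = 112, 15^4 = 1, 15^8 = 1, 15^16 = 1, 15^32 = 1
  15^56 = 15^32 * 15^16 * 15^8 = 1 * 1 * 1 mod 113
    1 * 1 = 1 = 1 mod 113
    1 * 1 = 1 = 1 mod 113
  15^56 = 1 mod 113
Result 1: 15 is a quadratic residue mod 113.
15^56 mod 113 = 1

1


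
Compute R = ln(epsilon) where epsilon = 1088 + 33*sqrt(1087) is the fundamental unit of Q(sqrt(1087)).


epsilon = 1088 + 33*sqrt(1087)
= 2175.9995
R = ln(2175.9995)
= 7.6852

7.6852


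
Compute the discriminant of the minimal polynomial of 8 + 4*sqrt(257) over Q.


The element 8 + 4*sqrt(257) has minimal polynomial:
x^2 - 16*x - 4048
Discriminant = (-16)^2 - 4*(-4048)
= 256 + 16192
= 16448

16448


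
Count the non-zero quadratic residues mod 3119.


For prime p, the number of non-zero quadratic residues is (p-1)/2.
= (3119-1)/2
= 1559

1559


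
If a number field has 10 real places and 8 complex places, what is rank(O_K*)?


By Dirichlet's unit theorem:
rank = r1 + r2 - 1
= 10 + 8 - 1
= 17

17


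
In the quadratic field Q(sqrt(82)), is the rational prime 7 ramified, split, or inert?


K = Q(sqrt(82)). Since d mod 4 = 2, disc(K) = 328.
Check p | disc: 328 mod 7 = 6.
p does not divide disc. Compute Legendre symbol (d/p):
5^((7-1)/2) mod 7 = -1
(d/p) = -1, so p is inert: (p) stays prime with e=1, f=2, g=1.
Therefore p is inert.

inert


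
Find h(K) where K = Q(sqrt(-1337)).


K = Q(sqrt(-1337)). d mod 4 = 3, so D = disc(K) = 4d = -5348
h(K) equals the number of primitive reduced positive-definite forms (a, b, c) = a*x^2 + b*x*y + c*y^2 with b^2 - 4ac = D,
where reduced means |b| <= a <= c, with b >= 0 whenever |b| = a or a = c, and primitive means gcd(a, b, c) = 1.
Reduced forces 3a^2 <= |D| = 5348, so 1 <= a <= 42; b must have the parity of D, and c = (b^2 - D)/(4a) must be an integer >= a.
Enumerate a = 1..42, b in [-a, a]:
  a=1: (1, 0, 1337)  [1]
  a=2: (2, 2, 669)  [1]
  a=3: (3, -2, 446), (3, 2, 446)  [2]
  a=4..5: none
  a=6: (6, -2, 223), (6, 2, 223)  [2]
  a=7: (7, 0, 191)  [1]
  a=8: none
  a=9: (9, -4, 149), (9, 4, 149)  [2]
  a=10: none
  a=11: (11, -8, 123), (11, 8, 123)  [2]
  a=12..13: none
  a=14: (14, 14, 99)  [1]
  a=15..17: none
  a=18: (18, -14, 77), (18, 14, 77)  [2]
  a=19..20: none
  a=21: (21, -14, 66), (21, 14, 66)  [2]
  a=22: (22, -14, 63), (22, 14, 63)  [2]
  a=23..26: none
  a=27: (27, -22, 54), (27, 22, 54)  [2]
  a=28..32: none
  a=33: (33, -14, 42), (33, -8, 41), (33, 8, 41), (33, 14, 42)  [4]
  a=34..42: none
Total reduced forms: 1 + 1 + 2 + 2 + 1 + 2 + 2 + 1 + 2 + 2 + 2 + 2 + 4 = 24
h = 24

24


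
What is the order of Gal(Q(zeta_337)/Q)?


|Gal(Q(zeta_337)/Q)| = phi(337)
= 336

336


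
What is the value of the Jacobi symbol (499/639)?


Compute (499/639) via quadratic reciprocity:
  reciprocity: (499/639) -> -(639/499)
  reduce: (140/499)
  pull out 2: (2/499) = -1  (since 499 mod 8 = 3)
  pull out 2: (2/499) = -1  (since 499 mod 8 = 3)
  reciprocity: (35/499) -> -(499/35)
  reduce: (9/35)
  reciprocity: (9/35) -> +(35/9)
  reduce: (8/9)
  pull out 2: (2/9) = +1  (since 9 mod 8 = 1)
  pull out 2: (2/9) = +1  (since 9 mod 8 = 1)
  pull out 2: (2/9) = +1  (since 9 mod 8 = 1)
  (1/9) = 1
Product of signs = 1

1


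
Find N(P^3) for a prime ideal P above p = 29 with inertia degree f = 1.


N(P^a) = p^(a*f)
= 29^(3*1)
= 29^3
= 24389

24389


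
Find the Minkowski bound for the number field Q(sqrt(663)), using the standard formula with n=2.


d = 663, d mod 4 = 3, so disc(K) = 4d = 2652; |disc(K)| = 2652
Real quadratic field, so n = 2, s = r2 = 0, r1 = 2
M = (n!/n^n) * (4/pi)^s * sqrt(|disc(K)|) = (2!/2^2) * (4/pi)^0 * sqrt(2652)
= 0.5 * 1.000000 * 51.497573
= 25.7488

25.7488


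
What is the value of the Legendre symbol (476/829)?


p = 829 is prime, so compute (476/829) with the reciprocity algorithm (Jacobi-symbol steps: pull out 2s via (2/n), flip via reciprocity, reduce):
  pull out 2: (2/829) = -1  (since 829 mod 8 = 5)
  pull out 2: (2/829) = -1  (since 829 mod 8 = 5)
  reciprocity: (119/829) -> +(829/119)
  reduce: (115/119)
  reciprocity: (115/119) -> -(119/115)
  reduce: (4/115)
  pull out 2: (2/115) = -1  (since 115 mod 8 = 3)
  pull out 2: (2/115) = -1  (since 115 mod 8 = 3)
  (1/115) = 1
Product of signs = -1
(476/829) = -1

-1


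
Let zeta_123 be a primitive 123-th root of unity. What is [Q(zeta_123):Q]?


The degree equals Euler's totient phi(123).
123 = 3 * 41
phi(123) = 80

80


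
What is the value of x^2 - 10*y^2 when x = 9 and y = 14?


x^2 - d*y^2
= 9^2 - 10*14^2
= 81 - 1960
= -1879

-1879


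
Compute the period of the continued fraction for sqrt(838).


Run the CF algorithm for sqrt(838).
a_0 = floor(sqrt(838)) = 28; set m_0=0, q_0=1.
Recurrence: m' = q*a - m,  q' = (d - m'^2)/q,  a' = floor((a_0 + m')/q').
  step 1: m=28, q=54, a=1
  step 2: m=26, q=3, a=18
  step 3: m=28, q=18, a=3
  step 4: m=26, q=9, a=6
  step 5: m=28, q=6, a=9
  step 6: m=26, q=27, a=2
  step 7: m=28, q=2, a=28
  step 8: m=28, q=27, a=2
  step 9: m=26, q=6, a=9
  step 10: m=28, q=9, a=6
  step 11: m=26, q=18, a=3
  step 12: m=28, q=3, a=18
  step 13: m=26, q=54, a=1
  step 14: m=28, q=1, a=56
a_14 = 2*a_0 = 56, so the period closes here.
sqrt(838) = [28; 1, 18, 3, 6, 9, 2, 28, 2, 9, 6, 3, 18, 1, 56]
Period length = 14

14


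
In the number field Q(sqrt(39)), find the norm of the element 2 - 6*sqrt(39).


N(a + b*sqrt(d)) = a^2 - d*b^2
= (2)^2 - (39)*(-6)^2
= 4 - 1404
= -1400

-1400


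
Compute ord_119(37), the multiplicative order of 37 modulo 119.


We want ord_119(37), the smallest k >= 1 with 37^k = 1 mod 119.
n = 119 = 7 * 17, phi(119) = 96; the order divides phi(n).
Divisors of 96: 1, 2, 3, 4, 6, 8, 12, 16, 24, 32, 48, 96
Repeated squaring mod 119: 37^1 = 37, 37^2 = 60, 37^4 = 30, 37^8 = 67, 37^16 = 86, 37^32 = 18, 37^64 = 86
Test divisors in increasing order:
  k=1: 37^1 = 37 mod 119
  k=2: 37^2 = 60 mod 119
  k=3: 37^3 = 60 * 37 = 78 mod 119
  k=4: 37^4 = 30 mod 119
  k=6: 37^6 = 30 * 60 = 15 mod 119
  k=8: 37^8 = 67 mod 119
  k=12: 37^12 = 67 * 30 = 106 mod 119
  k=16: 37^16 = 86 mod 119
  k=24: 37^24 = 86 * 67 = 50 mod 119
  k=32: 37^32 = 18 mod 119
  k=48: 37^48 = 18 * 86 = 1 mod 119  <- first divisor giving 1
Order = 48

48


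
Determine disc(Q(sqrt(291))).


For K = Q(sqrt(d)) with d squarefree: disc(K) = d if d = 1 mod 4, and disc(K) = 4d if d = 2 or 3 mod 4.
Here d = 291, and d mod 4 = 3.
d = 3 mod 4, not 1 (O_K = Z[sqrt(d)]), so disc(K) = 4d = 4 * (291) = 1164

1164


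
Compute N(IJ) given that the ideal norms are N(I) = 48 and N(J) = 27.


N(IJ) = N(I) * N(J)
= 48 * 27
= 1296

1296


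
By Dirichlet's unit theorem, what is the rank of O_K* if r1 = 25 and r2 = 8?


By Dirichlet's unit theorem:
rank = r1 + r2 - 1
= 25 + 8 - 1
= 32

32


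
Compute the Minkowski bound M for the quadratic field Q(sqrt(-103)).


d = -103, d mod 4 = 1, so disc(K) = d = -103; |disc(K)| = 103
Imaginary quadratic field, so n = 2, s = r2 = 1, r1 = 0
M = (n!/n^n) * (4/pi)^s * sqrt(|disc(K)|) = (2!/2^2) * (4/pi)^1 * sqrt(103)
= 0.5 * 1.273240 * 10.148892
= 6.4610

6.4610


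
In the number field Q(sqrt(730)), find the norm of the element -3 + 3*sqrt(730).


N(a + b*sqrt(d)) = a^2 - d*b^2
= (-3)^2 - (730)*(3)^2
= 9 - 6570
= -6561

-6561


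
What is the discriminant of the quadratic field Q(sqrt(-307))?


For K = Q(sqrt(d)) with d squarefree: disc(K) = d if d = 1 mod 4, and disc(K) = 4d if d = 2 or 3 mod 4.
Here d = -307, and d mod 4 = 1.
d = 1 mod 4 (O_K = Z[(1+sqrt(d))/2]), so disc(K) = d = -307

-307


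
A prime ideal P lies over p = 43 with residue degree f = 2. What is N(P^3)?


N(P^a) = p^(a*f)
= 43^(3*2)
= 43^6
= 6321363049

6321363049


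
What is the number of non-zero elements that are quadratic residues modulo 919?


For prime p, the number of non-zero quadratic residues is (p-1)/2.
= (919-1)/2
= 459

459


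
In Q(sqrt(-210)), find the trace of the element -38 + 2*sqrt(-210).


Tr(a + b*sqrt(d)) = (a + b*sqrt(d)) + (a - b*sqrt(d)) = 2a
= 2 * (-38)
= -76

-76


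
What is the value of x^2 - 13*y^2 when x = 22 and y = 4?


x^2 - d*y^2
= 22^2 - 13*4^2
= 484 - 208
= 276

276


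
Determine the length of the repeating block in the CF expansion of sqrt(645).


Run the CF algorithm for sqrt(645).
a_0 = floor(sqrt(645)) = 25; set m_0=0, q_0=1.
Recurrence: m' = q*a - m,  q' = (d - m'^2)/q,  a' = floor((a_0 + m')/q').
  step 1: m=25, q=20, a=2
  step 2: m=15, q=21, a=1
  step 3: m=6, q=29, a=1
  step 4: m=23, q=4, a=12
  step 5: m=25, q=5, a=10
  step 6: m=25, q=4, a=12
  step 7: m=23, q=29, a=1
  step 8: m=6, q=21, a=1
  step 9: m=15, q=20, a=2
  step 10: m=25, q=1, a=50
a_10 = 2*a_0 = 50, so the period closes here.
sqrt(645) = [25; 2, 1, 1, 12, 10, 12, 1, 1, 2, 50]
Period length = 10

10


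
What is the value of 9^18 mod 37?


p = 37 is prime and the exponent is (p-1)/2 = 18, so by Euler's criterion 9^18 = (9/37) = +1 or -1 mod 37.
Compute by square-and-multiply:
  18 = 16 + 2 (binary 10010)
  Repeated squaring mod 37: 9^1 = 9, 9^2 = 7, 9^4 = 12, 9^8 = 33, 9^16 = 16
  9^18 = 9^16 * 9^2 = 16 * 7 mod 37
    16 * 7 = 112 = 1 mod 37
  9^18 = 1 mod 37
Result 1: 9 is a quadratic residue mod 37.
9^18 mod 37 = 1

1


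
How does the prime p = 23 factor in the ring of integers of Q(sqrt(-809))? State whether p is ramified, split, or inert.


K = Q(sqrt(-809)). Since d mod 4 = 3, disc(K) = -3236.
Check p | disc: -3236 mod 23 = 7.
p does not divide disc. Compute Legendre symbol (d/p):
19^((23-1)/2) mod 23 = -1
(d/p) = -1, so p is inert: (p) stays prime with e=1, f=2, g=1.
Therefore p is inert.

inert


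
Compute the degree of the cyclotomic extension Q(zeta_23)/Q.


The degree equals Euler's totient phi(23).
23 = 23
phi(23) = 22

22


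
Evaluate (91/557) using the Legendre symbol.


p = 557 is prime, so compute (91/557) with the reciprocity algorithm (Jacobi-symbol steps: pull out 2s via (2/n), flip via reciprocity, reduce):
  reciprocity: (91/557) -> +(557/91)
  reduce: (11/91)
  reciprocity: (11/91) -> -(91/11)
  reduce: (3/11)
  reciprocity: (3/11) -> -(11/3)
  reduce: (2/3)
  pull out 2: (2/3) = -1  (since 3 mod 8 = 3)
  (1/3) = 1
Product of signs = -1
(91/557) = -1

-1


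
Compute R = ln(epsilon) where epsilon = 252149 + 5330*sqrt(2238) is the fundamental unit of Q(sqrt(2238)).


epsilon = 252149 + 5330*sqrt(2238)
= 504298.0000
R = ln(504298.0000)
= 13.1309

13.1309
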